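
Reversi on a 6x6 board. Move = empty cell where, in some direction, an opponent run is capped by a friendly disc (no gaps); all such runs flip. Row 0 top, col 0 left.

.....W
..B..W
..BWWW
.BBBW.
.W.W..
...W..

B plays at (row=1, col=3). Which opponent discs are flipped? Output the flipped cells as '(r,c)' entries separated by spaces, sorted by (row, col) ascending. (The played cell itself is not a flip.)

Answer: (2,3)

Derivation:
Dir NW: first cell '.' (not opp) -> no flip
Dir N: first cell '.' (not opp) -> no flip
Dir NE: first cell '.' (not opp) -> no flip
Dir W: first cell 'B' (not opp) -> no flip
Dir E: first cell '.' (not opp) -> no flip
Dir SW: first cell 'B' (not opp) -> no flip
Dir S: opp run (2,3) capped by B -> flip
Dir SE: opp run (2,4), next='.' -> no flip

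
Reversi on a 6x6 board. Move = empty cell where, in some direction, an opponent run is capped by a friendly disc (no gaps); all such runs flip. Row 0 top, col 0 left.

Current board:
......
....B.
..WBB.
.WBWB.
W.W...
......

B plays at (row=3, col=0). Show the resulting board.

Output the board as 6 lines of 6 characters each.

Answer: ......
....B.
..WBB.
BBBWB.
W.W...
......

Derivation:
Place B at (3,0); scan 8 dirs for brackets.
Dir NW: edge -> no flip
Dir N: first cell '.' (not opp) -> no flip
Dir NE: first cell '.' (not opp) -> no flip
Dir W: edge -> no flip
Dir E: opp run (3,1) capped by B -> flip
Dir SW: edge -> no flip
Dir S: opp run (4,0), next='.' -> no flip
Dir SE: first cell '.' (not opp) -> no flip
All flips: (3,1)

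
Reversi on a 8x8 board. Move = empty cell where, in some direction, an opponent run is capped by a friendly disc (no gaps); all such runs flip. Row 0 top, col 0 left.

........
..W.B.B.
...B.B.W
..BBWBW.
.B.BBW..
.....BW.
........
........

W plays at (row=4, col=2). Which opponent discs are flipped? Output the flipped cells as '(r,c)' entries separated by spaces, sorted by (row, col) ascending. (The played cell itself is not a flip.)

Answer: (4,3) (4,4)

Derivation:
Dir NW: first cell '.' (not opp) -> no flip
Dir N: opp run (3,2), next='.' -> no flip
Dir NE: opp run (3,3), next='.' -> no flip
Dir W: opp run (4,1), next='.' -> no flip
Dir E: opp run (4,3) (4,4) capped by W -> flip
Dir SW: first cell '.' (not opp) -> no flip
Dir S: first cell '.' (not opp) -> no flip
Dir SE: first cell '.' (not opp) -> no flip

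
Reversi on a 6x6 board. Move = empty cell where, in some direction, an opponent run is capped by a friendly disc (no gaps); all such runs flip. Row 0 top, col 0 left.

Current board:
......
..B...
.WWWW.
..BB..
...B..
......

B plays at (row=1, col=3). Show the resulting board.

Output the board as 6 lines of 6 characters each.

Answer: ......
..BB..
.WWBW.
..BB..
...B..
......

Derivation:
Place B at (1,3); scan 8 dirs for brackets.
Dir NW: first cell '.' (not opp) -> no flip
Dir N: first cell '.' (not opp) -> no flip
Dir NE: first cell '.' (not opp) -> no flip
Dir W: first cell 'B' (not opp) -> no flip
Dir E: first cell '.' (not opp) -> no flip
Dir SW: opp run (2,2), next='.' -> no flip
Dir S: opp run (2,3) capped by B -> flip
Dir SE: opp run (2,4), next='.' -> no flip
All flips: (2,3)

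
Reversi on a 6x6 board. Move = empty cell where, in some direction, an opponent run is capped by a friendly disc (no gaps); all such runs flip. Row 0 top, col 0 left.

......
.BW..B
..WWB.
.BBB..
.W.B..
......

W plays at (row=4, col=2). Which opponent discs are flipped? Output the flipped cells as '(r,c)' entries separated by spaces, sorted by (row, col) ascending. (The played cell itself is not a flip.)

Answer: (3,2)

Derivation:
Dir NW: opp run (3,1), next='.' -> no flip
Dir N: opp run (3,2) capped by W -> flip
Dir NE: opp run (3,3) (2,4) (1,5), next=edge -> no flip
Dir W: first cell 'W' (not opp) -> no flip
Dir E: opp run (4,3), next='.' -> no flip
Dir SW: first cell '.' (not opp) -> no flip
Dir S: first cell '.' (not opp) -> no flip
Dir SE: first cell '.' (not opp) -> no flip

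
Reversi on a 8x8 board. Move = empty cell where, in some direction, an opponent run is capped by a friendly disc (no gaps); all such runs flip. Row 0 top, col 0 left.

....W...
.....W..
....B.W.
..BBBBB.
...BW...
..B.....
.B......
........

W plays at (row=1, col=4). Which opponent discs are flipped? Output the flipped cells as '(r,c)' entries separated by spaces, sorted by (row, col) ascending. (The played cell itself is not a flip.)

Dir NW: first cell '.' (not opp) -> no flip
Dir N: first cell 'W' (not opp) -> no flip
Dir NE: first cell '.' (not opp) -> no flip
Dir W: first cell '.' (not opp) -> no flip
Dir E: first cell 'W' (not opp) -> no flip
Dir SW: first cell '.' (not opp) -> no flip
Dir S: opp run (2,4) (3,4) capped by W -> flip
Dir SE: first cell '.' (not opp) -> no flip

Answer: (2,4) (3,4)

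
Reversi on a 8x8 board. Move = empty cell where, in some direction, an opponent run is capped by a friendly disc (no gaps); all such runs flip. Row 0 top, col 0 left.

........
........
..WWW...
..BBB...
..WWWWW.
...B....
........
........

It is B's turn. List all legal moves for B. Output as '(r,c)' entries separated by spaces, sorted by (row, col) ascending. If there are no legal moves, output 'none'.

(1,1): flips 1 -> legal
(1,2): flips 2 -> legal
(1,3): flips 1 -> legal
(1,4): flips 2 -> legal
(1,5): flips 1 -> legal
(2,1): no bracket -> illegal
(2,5): no bracket -> illegal
(3,1): flips 1 -> legal
(3,5): flips 1 -> legal
(3,6): no bracket -> illegal
(3,7): no bracket -> illegal
(4,1): no bracket -> illegal
(4,7): no bracket -> illegal
(5,1): flips 1 -> legal
(5,2): flips 2 -> legal
(5,4): flips 2 -> legal
(5,5): flips 1 -> legal
(5,6): flips 1 -> legal
(5,7): no bracket -> illegal

Answer: (1,1) (1,2) (1,3) (1,4) (1,5) (3,1) (3,5) (5,1) (5,2) (5,4) (5,5) (5,6)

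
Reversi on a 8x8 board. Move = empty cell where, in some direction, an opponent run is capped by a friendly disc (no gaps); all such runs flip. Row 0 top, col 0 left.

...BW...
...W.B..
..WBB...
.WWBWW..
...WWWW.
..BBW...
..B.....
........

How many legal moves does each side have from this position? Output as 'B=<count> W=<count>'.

-- B to move --
(0,2): flips 1 -> legal
(0,5): flips 1 -> legal
(1,1): flips 1 -> legal
(1,2): no bracket -> illegal
(1,4): no bracket -> illegal
(2,0): no bracket -> illegal
(2,1): flips 1 -> legal
(2,5): flips 2 -> legal
(2,6): flips 2 -> legal
(3,0): flips 2 -> legal
(3,6): flips 2 -> legal
(3,7): no bracket -> illegal
(4,0): no bracket -> illegal
(4,1): flips 1 -> legal
(4,2): no bracket -> illegal
(4,7): no bracket -> illegal
(5,5): flips 2 -> legal
(5,6): flips 2 -> legal
(5,7): flips 2 -> legal
(6,3): no bracket -> illegal
(6,4): flips 3 -> legal
(6,5): no bracket -> illegal
B mobility = 13
-- W to move --
(0,2): flips 1 -> legal
(0,5): no bracket -> illegal
(0,6): no bracket -> illegal
(1,2): flips 1 -> legal
(1,4): flips 2 -> legal
(1,6): no bracket -> illegal
(2,5): flips 2 -> legal
(2,6): flips 1 -> legal
(4,1): no bracket -> illegal
(4,2): no bracket -> illegal
(5,1): flips 2 -> legal
(6,1): flips 1 -> legal
(6,3): flips 1 -> legal
(6,4): no bracket -> illegal
(7,1): flips 2 -> legal
(7,2): no bracket -> illegal
(7,3): no bracket -> illegal
W mobility = 9

Answer: B=13 W=9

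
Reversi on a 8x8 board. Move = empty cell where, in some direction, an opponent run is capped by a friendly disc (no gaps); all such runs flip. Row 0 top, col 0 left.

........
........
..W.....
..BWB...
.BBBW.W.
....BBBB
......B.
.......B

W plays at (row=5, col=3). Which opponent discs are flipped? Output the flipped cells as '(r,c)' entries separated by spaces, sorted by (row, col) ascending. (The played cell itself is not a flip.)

Answer: (4,3)

Derivation:
Dir NW: opp run (4,2), next='.' -> no flip
Dir N: opp run (4,3) capped by W -> flip
Dir NE: first cell 'W' (not opp) -> no flip
Dir W: first cell '.' (not opp) -> no flip
Dir E: opp run (5,4) (5,5) (5,6) (5,7), next=edge -> no flip
Dir SW: first cell '.' (not opp) -> no flip
Dir S: first cell '.' (not opp) -> no flip
Dir SE: first cell '.' (not opp) -> no flip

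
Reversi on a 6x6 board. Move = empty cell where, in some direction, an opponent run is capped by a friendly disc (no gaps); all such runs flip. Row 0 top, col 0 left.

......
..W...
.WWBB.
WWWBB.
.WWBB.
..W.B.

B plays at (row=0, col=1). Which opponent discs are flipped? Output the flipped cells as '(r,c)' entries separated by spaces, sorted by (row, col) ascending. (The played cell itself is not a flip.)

Answer: (1,2)

Derivation:
Dir NW: edge -> no flip
Dir N: edge -> no flip
Dir NE: edge -> no flip
Dir W: first cell '.' (not opp) -> no flip
Dir E: first cell '.' (not opp) -> no flip
Dir SW: first cell '.' (not opp) -> no flip
Dir S: first cell '.' (not opp) -> no flip
Dir SE: opp run (1,2) capped by B -> flip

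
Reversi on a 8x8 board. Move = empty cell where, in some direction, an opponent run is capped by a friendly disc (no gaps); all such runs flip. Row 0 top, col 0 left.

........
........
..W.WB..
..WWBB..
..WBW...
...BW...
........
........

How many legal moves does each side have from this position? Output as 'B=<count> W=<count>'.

Answer: B=10 W=7

Derivation:
-- B to move --
(1,1): no bracket -> illegal
(1,2): no bracket -> illegal
(1,3): flips 1 -> legal
(1,4): flips 1 -> legal
(1,5): no bracket -> illegal
(2,1): flips 1 -> legal
(2,3): flips 2 -> legal
(3,1): flips 3 -> legal
(4,1): flips 1 -> legal
(4,5): flips 1 -> legal
(5,1): no bracket -> illegal
(5,2): no bracket -> illegal
(5,5): flips 1 -> legal
(6,3): no bracket -> illegal
(6,4): flips 2 -> legal
(6,5): flips 1 -> legal
B mobility = 10
-- W to move --
(1,4): no bracket -> illegal
(1,5): no bracket -> illegal
(1,6): no bracket -> illegal
(2,3): no bracket -> illegal
(2,6): flips 2 -> legal
(3,6): flips 2 -> legal
(4,5): no bracket -> illegal
(4,6): flips 1 -> legal
(5,2): flips 1 -> legal
(6,2): flips 1 -> legal
(6,3): flips 2 -> legal
(6,4): flips 1 -> legal
W mobility = 7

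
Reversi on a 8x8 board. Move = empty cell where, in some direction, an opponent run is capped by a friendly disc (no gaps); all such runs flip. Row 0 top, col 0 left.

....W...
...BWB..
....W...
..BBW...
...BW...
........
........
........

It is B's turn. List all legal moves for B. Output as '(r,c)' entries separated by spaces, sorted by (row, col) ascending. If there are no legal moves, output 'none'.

Answer: (2,5) (3,5) (4,5) (5,5)

Derivation:
(0,3): no bracket -> illegal
(0,5): no bracket -> illegal
(2,3): no bracket -> illegal
(2,5): flips 1 -> legal
(3,5): flips 2 -> legal
(4,5): flips 1 -> legal
(5,3): no bracket -> illegal
(5,4): no bracket -> illegal
(5,5): flips 1 -> legal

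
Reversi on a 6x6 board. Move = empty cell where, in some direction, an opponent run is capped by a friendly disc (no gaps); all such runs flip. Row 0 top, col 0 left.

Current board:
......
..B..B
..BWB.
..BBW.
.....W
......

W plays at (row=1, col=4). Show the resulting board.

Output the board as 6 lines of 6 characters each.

Place W at (1,4); scan 8 dirs for brackets.
Dir NW: first cell '.' (not opp) -> no flip
Dir N: first cell '.' (not opp) -> no flip
Dir NE: first cell '.' (not opp) -> no flip
Dir W: first cell '.' (not opp) -> no flip
Dir E: opp run (1,5), next=edge -> no flip
Dir SW: first cell 'W' (not opp) -> no flip
Dir S: opp run (2,4) capped by W -> flip
Dir SE: first cell '.' (not opp) -> no flip
All flips: (2,4)

Answer: ......
..B.WB
..BWW.
..BBW.
.....W
......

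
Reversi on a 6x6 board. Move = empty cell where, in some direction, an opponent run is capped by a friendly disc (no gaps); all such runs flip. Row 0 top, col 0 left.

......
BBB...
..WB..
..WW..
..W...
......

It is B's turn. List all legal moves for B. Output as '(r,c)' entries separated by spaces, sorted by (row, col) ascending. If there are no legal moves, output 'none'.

Answer: (2,1) (4,1) (4,3) (4,4) (5,2)

Derivation:
(1,3): no bracket -> illegal
(2,1): flips 1 -> legal
(2,4): no bracket -> illegal
(3,1): no bracket -> illegal
(3,4): no bracket -> illegal
(4,1): flips 1 -> legal
(4,3): flips 1 -> legal
(4,4): flips 2 -> legal
(5,1): no bracket -> illegal
(5,2): flips 3 -> legal
(5,3): no bracket -> illegal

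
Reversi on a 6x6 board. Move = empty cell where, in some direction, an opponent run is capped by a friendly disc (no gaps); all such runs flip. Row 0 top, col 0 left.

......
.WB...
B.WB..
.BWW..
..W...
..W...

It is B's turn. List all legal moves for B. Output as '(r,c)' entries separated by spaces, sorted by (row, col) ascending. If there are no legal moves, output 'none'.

Answer: (0,2) (1,0) (1,3) (2,1) (3,4) (4,1) (4,3) (5,3)

Derivation:
(0,0): no bracket -> illegal
(0,1): no bracket -> illegal
(0,2): flips 1 -> legal
(1,0): flips 1 -> legal
(1,3): flips 1 -> legal
(2,1): flips 1 -> legal
(2,4): no bracket -> illegal
(3,4): flips 2 -> legal
(4,1): flips 1 -> legal
(4,3): flips 1 -> legal
(4,4): no bracket -> illegal
(5,1): no bracket -> illegal
(5,3): flips 1 -> legal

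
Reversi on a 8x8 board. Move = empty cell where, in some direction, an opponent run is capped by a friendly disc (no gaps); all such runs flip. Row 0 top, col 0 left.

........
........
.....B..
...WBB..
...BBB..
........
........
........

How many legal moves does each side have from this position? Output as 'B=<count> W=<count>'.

-- B to move --
(2,2): flips 1 -> legal
(2,3): flips 1 -> legal
(2,4): no bracket -> illegal
(3,2): flips 1 -> legal
(4,2): no bracket -> illegal
B mobility = 3
-- W to move --
(1,4): no bracket -> illegal
(1,5): no bracket -> illegal
(1,6): no bracket -> illegal
(2,3): no bracket -> illegal
(2,4): no bracket -> illegal
(2,6): no bracket -> illegal
(3,2): no bracket -> illegal
(3,6): flips 2 -> legal
(4,2): no bracket -> illegal
(4,6): no bracket -> illegal
(5,2): no bracket -> illegal
(5,3): flips 1 -> legal
(5,4): no bracket -> illegal
(5,5): flips 1 -> legal
(5,6): no bracket -> illegal
W mobility = 3

Answer: B=3 W=3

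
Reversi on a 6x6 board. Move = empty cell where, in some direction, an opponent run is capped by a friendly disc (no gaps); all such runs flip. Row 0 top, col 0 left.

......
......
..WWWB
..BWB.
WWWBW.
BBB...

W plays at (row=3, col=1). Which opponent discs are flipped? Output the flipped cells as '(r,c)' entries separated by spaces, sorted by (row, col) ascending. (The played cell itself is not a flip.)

Answer: (3,2)

Derivation:
Dir NW: first cell '.' (not opp) -> no flip
Dir N: first cell '.' (not opp) -> no flip
Dir NE: first cell 'W' (not opp) -> no flip
Dir W: first cell '.' (not opp) -> no flip
Dir E: opp run (3,2) capped by W -> flip
Dir SW: first cell 'W' (not opp) -> no flip
Dir S: first cell 'W' (not opp) -> no flip
Dir SE: first cell 'W' (not opp) -> no flip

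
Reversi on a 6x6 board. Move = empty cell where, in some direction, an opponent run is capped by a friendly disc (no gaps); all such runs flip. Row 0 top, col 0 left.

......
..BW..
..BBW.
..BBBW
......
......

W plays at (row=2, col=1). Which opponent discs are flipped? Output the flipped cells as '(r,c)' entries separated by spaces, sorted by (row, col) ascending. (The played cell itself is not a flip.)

Answer: (2,2) (2,3)

Derivation:
Dir NW: first cell '.' (not opp) -> no flip
Dir N: first cell '.' (not opp) -> no flip
Dir NE: opp run (1,2), next='.' -> no flip
Dir W: first cell '.' (not opp) -> no flip
Dir E: opp run (2,2) (2,3) capped by W -> flip
Dir SW: first cell '.' (not opp) -> no flip
Dir S: first cell '.' (not opp) -> no flip
Dir SE: opp run (3,2), next='.' -> no flip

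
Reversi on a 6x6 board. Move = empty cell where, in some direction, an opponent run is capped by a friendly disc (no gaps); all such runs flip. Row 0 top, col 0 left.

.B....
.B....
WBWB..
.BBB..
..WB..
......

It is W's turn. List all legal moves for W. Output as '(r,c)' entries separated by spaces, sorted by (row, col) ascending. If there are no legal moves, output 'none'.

(0,0): flips 1 -> legal
(0,2): flips 1 -> legal
(1,0): no bracket -> illegal
(1,2): no bracket -> illegal
(1,3): no bracket -> illegal
(1,4): no bracket -> illegal
(2,4): flips 2 -> legal
(3,0): no bracket -> illegal
(3,4): no bracket -> illegal
(4,0): flips 1 -> legal
(4,1): no bracket -> illegal
(4,4): flips 2 -> legal
(5,2): no bracket -> illegal
(5,3): no bracket -> illegal
(5,4): no bracket -> illegal

Answer: (0,0) (0,2) (2,4) (4,0) (4,4)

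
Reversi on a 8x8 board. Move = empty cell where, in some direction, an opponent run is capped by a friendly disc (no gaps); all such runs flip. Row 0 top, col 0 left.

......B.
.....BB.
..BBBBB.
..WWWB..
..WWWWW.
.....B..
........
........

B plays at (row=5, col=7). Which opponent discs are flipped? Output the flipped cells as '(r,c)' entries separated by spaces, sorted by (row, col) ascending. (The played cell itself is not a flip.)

Dir NW: opp run (4,6) capped by B -> flip
Dir N: first cell '.' (not opp) -> no flip
Dir NE: edge -> no flip
Dir W: first cell '.' (not opp) -> no flip
Dir E: edge -> no flip
Dir SW: first cell '.' (not opp) -> no flip
Dir S: first cell '.' (not opp) -> no flip
Dir SE: edge -> no flip

Answer: (4,6)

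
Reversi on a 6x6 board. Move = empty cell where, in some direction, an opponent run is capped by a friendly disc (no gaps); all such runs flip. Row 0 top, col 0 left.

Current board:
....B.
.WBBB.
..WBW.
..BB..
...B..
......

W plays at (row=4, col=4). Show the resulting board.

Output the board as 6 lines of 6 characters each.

Place W at (4,4); scan 8 dirs for brackets.
Dir NW: opp run (3,3) capped by W -> flip
Dir N: first cell '.' (not opp) -> no flip
Dir NE: first cell '.' (not opp) -> no flip
Dir W: opp run (4,3), next='.' -> no flip
Dir E: first cell '.' (not opp) -> no flip
Dir SW: first cell '.' (not opp) -> no flip
Dir S: first cell '.' (not opp) -> no flip
Dir SE: first cell '.' (not opp) -> no flip
All flips: (3,3)

Answer: ....B.
.WBBB.
..WBW.
..BW..
...BW.
......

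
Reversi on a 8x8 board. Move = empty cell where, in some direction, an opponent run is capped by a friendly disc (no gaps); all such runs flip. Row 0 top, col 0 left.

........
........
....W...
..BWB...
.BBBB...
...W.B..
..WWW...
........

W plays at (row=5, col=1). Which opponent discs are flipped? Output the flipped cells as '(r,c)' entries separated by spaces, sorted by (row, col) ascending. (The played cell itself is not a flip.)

Dir NW: first cell '.' (not opp) -> no flip
Dir N: opp run (4,1), next='.' -> no flip
Dir NE: opp run (4,2) capped by W -> flip
Dir W: first cell '.' (not opp) -> no flip
Dir E: first cell '.' (not opp) -> no flip
Dir SW: first cell '.' (not opp) -> no flip
Dir S: first cell '.' (not opp) -> no flip
Dir SE: first cell 'W' (not opp) -> no flip

Answer: (4,2)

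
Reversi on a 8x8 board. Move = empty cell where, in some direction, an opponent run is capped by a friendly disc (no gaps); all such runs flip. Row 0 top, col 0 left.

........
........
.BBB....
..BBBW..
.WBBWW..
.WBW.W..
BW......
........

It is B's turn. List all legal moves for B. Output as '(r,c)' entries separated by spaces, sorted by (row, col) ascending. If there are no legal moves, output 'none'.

Answer: (3,0) (3,6) (4,0) (4,6) (5,0) (5,4) (5,6) (6,2) (6,3) (6,4) (6,6) (7,0)

Derivation:
(2,4): no bracket -> illegal
(2,5): no bracket -> illegal
(2,6): no bracket -> illegal
(3,0): flips 1 -> legal
(3,1): no bracket -> illegal
(3,6): flips 1 -> legal
(4,0): flips 1 -> legal
(4,6): flips 2 -> legal
(5,0): flips 2 -> legal
(5,4): flips 2 -> legal
(5,6): flips 1 -> legal
(6,2): flips 1 -> legal
(6,3): flips 1 -> legal
(6,4): flips 1 -> legal
(6,5): no bracket -> illegal
(6,6): flips 2 -> legal
(7,0): flips 1 -> legal
(7,1): no bracket -> illegal
(7,2): no bracket -> illegal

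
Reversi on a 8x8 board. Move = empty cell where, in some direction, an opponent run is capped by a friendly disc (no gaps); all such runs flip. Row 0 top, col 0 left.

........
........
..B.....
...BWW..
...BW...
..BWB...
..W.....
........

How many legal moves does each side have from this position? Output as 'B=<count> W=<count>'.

-- B to move --
(2,3): no bracket -> illegal
(2,4): flips 2 -> legal
(2,5): flips 1 -> legal
(2,6): no bracket -> illegal
(3,6): flips 2 -> legal
(4,2): no bracket -> illegal
(4,5): flips 1 -> legal
(4,6): no bracket -> illegal
(5,1): no bracket -> illegal
(5,5): flips 1 -> legal
(6,1): no bracket -> illegal
(6,3): flips 1 -> legal
(6,4): no bracket -> illegal
(7,1): no bracket -> illegal
(7,2): flips 1 -> legal
(7,3): no bracket -> illegal
B mobility = 7
-- W to move --
(1,1): flips 2 -> legal
(1,2): no bracket -> illegal
(1,3): no bracket -> illegal
(2,1): no bracket -> illegal
(2,3): flips 2 -> legal
(2,4): no bracket -> illegal
(3,1): no bracket -> illegal
(3,2): flips 1 -> legal
(4,1): no bracket -> illegal
(4,2): flips 2 -> legal
(4,5): no bracket -> illegal
(5,1): flips 1 -> legal
(5,5): flips 1 -> legal
(6,1): flips 2 -> legal
(6,3): no bracket -> illegal
(6,4): flips 1 -> legal
(6,5): no bracket -> illegal
W mobility = 8

Answer: B=7 W=8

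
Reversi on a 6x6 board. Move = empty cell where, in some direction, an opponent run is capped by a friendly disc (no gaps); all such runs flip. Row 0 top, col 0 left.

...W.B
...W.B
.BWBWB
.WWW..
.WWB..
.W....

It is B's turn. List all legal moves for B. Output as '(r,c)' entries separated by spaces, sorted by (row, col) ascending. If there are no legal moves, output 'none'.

Answer: (4,0) (5,0)

Derivation:
(0,2): no bracket -> illegal
(0,4): no bracket -> illegal
(1,1): no bracket -> illegal
(1,2): no bracket -> illegal
(1,4): no bracket -> illegal
(2,0): no bracket -> illegal
(3,0): no bracket -> illegal
(3,4): no bracket -> illegal
(3,5): no bracket -> illegal
(4,0): flips 2 -> legal
(4,4): no bracket -> illegal
(5,0): flips 2 -> legal
(5,2): no bracket -> illegal
(5,3): no bracket -> illegal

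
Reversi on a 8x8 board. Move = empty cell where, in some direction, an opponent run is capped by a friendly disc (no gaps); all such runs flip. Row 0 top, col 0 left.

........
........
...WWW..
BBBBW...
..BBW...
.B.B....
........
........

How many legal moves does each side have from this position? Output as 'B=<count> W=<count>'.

Answer: B=7 W=6

Derivation:
-- B to move --
(1,2): no bracket -> illegal
(1,3): flips 1 -> legal
(1,4): flips 1 -> legal
(1,5): flips 1 -> legal
(1,6): flips 2 -> legal
(2,2): no bracket -> illegal
(2,6): no bracket -> illegal
(3,5): flips 2 -> legal
(3,6): no bracket -> illegal
(4,5): flips 1 -> legal
(5,4): no bracket -> illegal
(5,5): flips 1 -> legal
B mobility = 7
-- W to move --
(2,0): no bracket -> illegal
(2,1): no bracket -> illegal
(2,2): flips 1 -> legal
(4,0): no bracket -> illegal
(4,1): flips 3 -> legal
(5,0): no bracket -> illegal
(5,2): flips 1 -> legal
(5,4): no bracket -> illegal
(6,0): flips 3 -> legal
(6,1): no bracket -> illegal
(6,2): flips 1 -> legal
(6,3): flips 3 -> legal
(6,4): no bracket -> illegal
W mobility = 6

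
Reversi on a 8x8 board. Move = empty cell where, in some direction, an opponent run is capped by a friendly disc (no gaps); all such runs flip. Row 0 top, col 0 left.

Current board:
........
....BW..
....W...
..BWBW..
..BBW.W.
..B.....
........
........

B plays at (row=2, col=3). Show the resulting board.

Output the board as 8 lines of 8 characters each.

Place B at (2,3); scan 8 dirs for brackets.
Dir NW: first cell '.' (not opp) -> no flip
Dir N: first cell '.' (not opp) -> no flip
Dir NE: first cell 'B' (not opp) -> no flip
Dir W: first cell '.' (not opp) -> no flip
Dir E: opp run (2,4), next='.' -> no flip
Dir SW: first cell 'B' (not opp) -> no flip
Dir S: opp run (3,3) capped by B -> flip
Dir SE: first cell 'B' (not opp) -> no flip
All flips: (3,3)

Answer: ........
....BW..
...BW...
..BBBW..
..BBW.W.
..B.....
........
........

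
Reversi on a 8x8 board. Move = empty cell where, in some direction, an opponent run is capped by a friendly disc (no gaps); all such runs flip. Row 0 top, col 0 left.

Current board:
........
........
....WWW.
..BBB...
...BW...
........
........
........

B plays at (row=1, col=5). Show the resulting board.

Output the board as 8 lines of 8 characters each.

Answer: ........
.....B..
....BWW.
..BBB...
...BW...
........
........
........

Derivation:
Place B at (1,5); scan 8 dirs for brackets.
Dir NW: first cell '.' (not opp) -> no flip
Dir N: first cell '.' (not opp) -> no flip
Dir NE: first cell '.' (not opp) -> no flip
Dir W: first cell '.' (not opp) -> no flip
Dir E: first cell '.' (not opp) -> no flip
Dir SW: opp run (2,4) capped by B -> flip
Dir S: opp run (2,5), next='.' -> no flip
Dir SE: opp run (2,6), next='.' -> no flip
All flips: (2,4)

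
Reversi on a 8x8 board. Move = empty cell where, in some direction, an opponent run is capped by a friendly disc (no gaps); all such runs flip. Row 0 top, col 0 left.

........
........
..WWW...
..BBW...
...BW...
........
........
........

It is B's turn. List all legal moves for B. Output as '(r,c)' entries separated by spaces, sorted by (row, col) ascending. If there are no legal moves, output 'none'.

Answer: (1,1) (1,2) (1,3) (1,4) (1,5) (2,5) (3,5) (4,5) (5,5)

Derivation:
(1,1): flips 1 -> legal
(1,2): flips 1 -> legal
(1,3): flips 1 -> legal
(1,4): flips 1 -> legal
(1,5): flips 1 -> legal
(2,1): no bracket -> illegal
(2,5): flips 1 -> legal
(3,1): no bracket -> illegal
(3,5): flips 1 -> legal
(4,5): flips 1 -> legal
(5,3): no bracket -> illegal
(5,4): no bracket -> illegal
(5,5): flips 1 -> legal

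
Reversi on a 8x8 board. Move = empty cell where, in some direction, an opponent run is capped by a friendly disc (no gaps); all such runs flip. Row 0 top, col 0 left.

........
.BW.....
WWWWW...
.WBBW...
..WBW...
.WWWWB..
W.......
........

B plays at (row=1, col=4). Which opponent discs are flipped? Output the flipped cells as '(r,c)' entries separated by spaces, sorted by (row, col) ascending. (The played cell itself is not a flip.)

Dir NW: first cell '.' (not opp) -> no flip
Dir N: first cell '.' (not opp) -> no flip
Dir NE: first cell '.' (not opp) -> no flip
Dir W: first cell '.' (not opp) -> no flip
Dir E: first cell '.' (not opp) -> no flip
Dir SW: opp run (2,3) capped by B -> flip
Dir S: opp run (2,4) (3,4) (4,4) (5,4), next='.' -> no flip
Dir SE: first cell '.' (not opp) -> no flip

Answer: (2,3)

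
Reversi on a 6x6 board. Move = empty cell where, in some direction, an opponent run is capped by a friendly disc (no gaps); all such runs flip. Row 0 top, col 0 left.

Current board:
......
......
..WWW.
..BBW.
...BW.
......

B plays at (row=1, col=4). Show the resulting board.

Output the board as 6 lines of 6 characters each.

Answer: ......
....B.
..WBW.
..BBW.
...BW.
......

Derivation:
Place B at (1,4); scan 8 dirs for brackets.
Dir NW: first cell '.' (not opp) -> no flip
Dir N: first cell '.' (not opp) -> no flip
Dir NE: first cell '.' (not opp) -> no flip
Dir W: first cell '.' (not opp) -> no flip
Dir E: first cell '.' (not opp) -> no flip
Dir SW: opp run (2,3) capped by B -> flip
Dir S: opp run (2,4) (3,4) (4,4), next='.' -> no flip
Dir SE: first cell '.' (not opp) -> no flip
All flips: (2,3)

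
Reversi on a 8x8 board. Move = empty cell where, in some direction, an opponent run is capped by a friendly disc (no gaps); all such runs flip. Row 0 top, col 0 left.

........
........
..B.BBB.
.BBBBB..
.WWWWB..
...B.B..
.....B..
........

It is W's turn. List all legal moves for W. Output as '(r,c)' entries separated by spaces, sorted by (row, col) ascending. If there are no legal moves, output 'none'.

Answer: (1,1) (1,2) (1,4) (1,5) (1,6) (1,7) (2,0) (2,1) (2,3) (4,6) (6,2) (6,3) (6,4) (6,6)

Derivation:
(1,1): flips 2 -> legal
(1,2): flips 2 -> legal
(1,3): no bracket -> illegal
(1,4): flips 2 -> legal
(1,5): flips 2 -> legal
(1,6): flips 2 -> legal
(1,7): flips 2 -> legal
(2,0): flips 1 -> legal
(2,1): flips 2 -> legal
(2,3): flips 2 -> legal
(2,7): no bracket -> illegal
(3,0): no bracket -> illegal
(3,6): no bracket -> illegal
(3,7): no bracket -> illegal
(4,0): no bracket -> illegal
(4,6): flips 1 -> legal
(5,2): no bracket -> illegal
(5,4): no bracket -> illegal
(5,6): no bracket -> illegal
(6,2): flips 1 -> legal
(6,3): flips 1 -> legal
(6,4): flips 1 -> legal
(6,6): flips 1 -> legal
(7,4): no bracket -> illegal
(7,5): no bracket -> illegal
(7,6): no bracket -> illegal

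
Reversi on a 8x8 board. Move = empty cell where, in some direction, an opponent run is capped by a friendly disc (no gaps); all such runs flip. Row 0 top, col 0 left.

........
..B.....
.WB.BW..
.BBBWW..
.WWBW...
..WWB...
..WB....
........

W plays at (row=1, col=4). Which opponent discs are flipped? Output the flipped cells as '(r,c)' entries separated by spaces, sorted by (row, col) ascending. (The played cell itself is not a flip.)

Answer: (2,4)

Derivation:
Dir NW: first cell '.' (not opp) -> no flip
Dir N: first cell '.' (not opp) -> no flip
Dir NE: first cell '.' (not opp) -> no flip
Dir W: first cell '.' (not opp) -> no flip
Dir E: first cell '.' (not opp) -> no flip
Dir SW: first cell '.' (not opp) -> no flip
Dir S: opp run (2,4) capped by W -> flip
Dir SE: first cell 'W' (not opp) -> no flip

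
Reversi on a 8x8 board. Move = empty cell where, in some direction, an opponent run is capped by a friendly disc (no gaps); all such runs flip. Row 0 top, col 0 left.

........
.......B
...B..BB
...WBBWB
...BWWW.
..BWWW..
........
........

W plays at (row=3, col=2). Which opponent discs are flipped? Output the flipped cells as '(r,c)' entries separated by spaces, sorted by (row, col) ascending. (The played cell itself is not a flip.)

Answer: (4,3)

Derivation:
Dir NW: first cell '.' (not opp) -> no flip
Dir N: first cell '.' (not opp) -> no flip
Dir NE: opp run (2,3), next='.' -> no flip
Dir W: first cell '.' (not opp) -> no flip
Dir E: first cell 'W' (not opp) -> no flip
Dir SW: first cell '.' (not opp) -> no flip
Dir S: first cell '.' (not opp) -> no flip
Dir SE: opp run (4,3) capped by W -> flip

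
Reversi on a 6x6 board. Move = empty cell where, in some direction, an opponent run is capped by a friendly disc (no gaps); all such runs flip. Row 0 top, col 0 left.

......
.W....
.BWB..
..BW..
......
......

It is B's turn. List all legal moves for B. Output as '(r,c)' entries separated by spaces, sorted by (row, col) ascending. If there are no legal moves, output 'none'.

Answer: (0,1) (1,2) (3,4) (4,3)

Derivation:
(0,0): no bracket -> illegal
(0,1): flips 1 -> legal
(0,2): no bracket -> illegal
(1,0): no bracket -> illegal
(1,2): flips 1 -> legal
(1,3): no bracket -> illegal
(2,0): no bracket -> illegal
(2,4): no bracket -> illegal
(3,1): no bracket -> illegal
(3,4): flips 1 -> legal
(4,2): no bracket -> illegal
(4,3): flips 1 -> legal
(4,4): no bracket -> illegal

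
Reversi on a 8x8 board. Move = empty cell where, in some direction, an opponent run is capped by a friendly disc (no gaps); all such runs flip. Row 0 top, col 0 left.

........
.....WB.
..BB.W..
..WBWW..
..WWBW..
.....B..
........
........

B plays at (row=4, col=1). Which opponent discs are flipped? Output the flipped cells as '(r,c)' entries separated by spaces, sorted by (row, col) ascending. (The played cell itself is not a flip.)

Dir NW: first cell '.' (not opp) -> no flip
Dir N: first cell '.' (not opp) -> no flip
Dir NE: opp run (3,2) capped by B -> flip
Dir W: first cell '.' (not opp) -> no flip
Dir E: opp run (4,2) (4,3) capped by B -> flip
Dir SW: first cell '.' (not opp) -> no flip
Dir S: first cell '.' (not opp) -> no flip
Dir SE: first cell '.' (not opp) -> no flip

Answer: (3,2) (4,2) (4,3)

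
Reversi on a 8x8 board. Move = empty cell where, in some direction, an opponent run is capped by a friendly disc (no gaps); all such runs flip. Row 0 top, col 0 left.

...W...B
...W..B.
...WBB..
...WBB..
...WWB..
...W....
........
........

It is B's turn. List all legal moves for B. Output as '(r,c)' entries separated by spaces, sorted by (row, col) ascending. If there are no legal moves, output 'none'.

Answer: (0,2) (1,2) (2,2) (3,2) (4,2) (5,2) (5,4) (6,2)

Derivation:
(0,2): flips 1 -> legal
(0,4): no bracket -> illegal
(1,2): flips 1 -> legal
(1,4): no bracket -> illegal
(2,2): flips 1 -> legal
(3,2): flips 1 -> legal
(4,2): flips 3 -> legal
(5,2): flips 1 -> legal
(5,4): flips 1 -> legal
(5,5): no bracket -> illegal
(6,2): flips 2 -> legal
(6,3): no bracket -> illegal
(6,4): no bracket -> illegal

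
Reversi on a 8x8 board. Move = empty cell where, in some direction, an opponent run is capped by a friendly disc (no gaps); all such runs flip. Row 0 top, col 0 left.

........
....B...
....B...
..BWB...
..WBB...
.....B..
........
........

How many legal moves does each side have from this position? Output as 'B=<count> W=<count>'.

-- B to move --
(2,2): flips 1 -> legal
(2,3): flips 1 -> legal
(3,1): no bracket -> illegal
(4,1): flips 1 -> legal
(5,1): flips 2 -> legal
(5,2): flips 1 -> legal
(5,3): no bracket -> illegal
B mobility = 5
-- W to move --
(0,3): no bracket -> illegal
(0,4): no bracket -> illegal
(0,5): no bracket -> illegal
(1,3): no bracket -> illegal
(1,5): flips 1 -> legal
(2,1): no bracket -> illegal
(2,2): flips 1 -> legal
(2,3): no bracket -> illegal
(2,5): no bracket -> illegal
(3,1): flips 1 -> legal
(3,5): flips 1 -> legal
(4,1): no bracket -> illegal
(4,5): flips 2 -> legal
(4,6): no bracket -> illegal
(5,2): no bracket -> illegal
(5,3): flips 1 -> legal
(5,4): no bracket -> illegal
(5,6): no bracket -> illegal
(6,4): no bracket -> illegal
(6,5): no bracket -> illegal
(6,6): flips 2 -> legal
W mobility = 7

Answer: B=5 W=7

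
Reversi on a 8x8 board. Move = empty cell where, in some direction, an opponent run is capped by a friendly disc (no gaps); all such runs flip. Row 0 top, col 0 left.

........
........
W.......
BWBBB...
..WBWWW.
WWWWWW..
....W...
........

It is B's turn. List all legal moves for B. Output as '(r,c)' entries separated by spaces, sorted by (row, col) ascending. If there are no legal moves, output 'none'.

Answer: (1,0) (4,1) (4,7) (5,6) (6,0) (6,1) (6,2) (6,3) (6,5) (6,6) (7,4)

Derivation:
(1,0): flips 1 -> legal
(1,1): no bracket -> illegal
(2,1): no bracket -> illegal
(2,2): no bracket -> illegal
(3,5): no bracket -> illegal
(3,6): no bracket -> illegal
(3,7): no bracket -> illegal
(4,0): no bracket -> illegal
(4,1): flips 1 -> legal
(4,7): flips 3 -> legal
(5,6): flips 1 -> legal
(5,7): no bracket -> illegal
(6,0): flips 2 -> legal
(6,1): flips 1 -> legal
(6,2): flips 2 -> legal
(6,3): flips 1 -> legal
(6,5): flips 1 -> legal
(6,6): flips 2 -> legal
(7,3): no bracket -> illegal
(7,4): flips 3 -> legal
(7,5): no bracket -> illegal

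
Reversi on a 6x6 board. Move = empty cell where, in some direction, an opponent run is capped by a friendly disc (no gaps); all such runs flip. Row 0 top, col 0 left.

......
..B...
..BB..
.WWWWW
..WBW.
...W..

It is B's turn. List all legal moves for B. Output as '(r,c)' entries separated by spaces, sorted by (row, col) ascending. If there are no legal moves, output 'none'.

(2,0): no bracket -> illegal
(2,1): flips 1 -> legal
(2,4): no bracket -> illegal
(2,5): flips 1 -> legal
(3,0): no bracket -> illegal
(4,0): flips 1 -> legal
(4,1): flips 2 -> legal
(4,5): flips 2 -> legal
(5,1): no bracket -> illegal
(5,2): flips 2 -> legal
(5,4): no bracket -> illegal
(5,5): flips 2 -> legal

Answer: (2,1) (2,5) (4,0) (4,1) (4,5) (5,2) (5,5)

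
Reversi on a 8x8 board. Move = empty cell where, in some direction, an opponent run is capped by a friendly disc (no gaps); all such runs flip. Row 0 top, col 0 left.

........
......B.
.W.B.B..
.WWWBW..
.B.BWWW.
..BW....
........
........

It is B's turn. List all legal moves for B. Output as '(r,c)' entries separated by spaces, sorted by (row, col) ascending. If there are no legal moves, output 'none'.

(1,0): flips 2 -> legal
(1,1): flips 2 -> legal
(1,2): no bracket -> illegal
(2,0): no bracket -> illegal
(2,2): no bracket -> illegal
(2,4): no bracket -> illegal
(2,6): no bracket -> illegal
(3,0): flips 3 -> legal
(3,6): flips 1 -> legal
(3,7): no bracket -> illegal
(4,0): no bracket -> illegal
(4,2): no bracket -> illegal
(4,7): flips 3 -> legal
(5,4): flips 2 -> legal
(5,5): flips 2 -> legal
(5,6): flips 1 -> legal
(5,7): no bracket -> illegal
(6,2): no bracket -> illegal
(6,3): flips 1 -> legal
(6,4): no bracket -> illegal

Answer: (1,0) (1,1) (3,0) (3,6) (4,7) (5,4) (5,5) (5,6) (6,3)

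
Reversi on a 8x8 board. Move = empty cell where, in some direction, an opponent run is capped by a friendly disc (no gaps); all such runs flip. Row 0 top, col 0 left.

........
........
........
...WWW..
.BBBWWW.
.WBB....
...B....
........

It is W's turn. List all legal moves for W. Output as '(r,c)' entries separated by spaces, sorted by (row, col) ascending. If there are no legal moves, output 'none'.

Answer: (3,1) (4,0) (5,4) (6,1) (6,2) (7,3)

Derivation:
(3,0): no bracket -> illegal
(3,1): flips 1 -> legal
(3,2): no bracket -> illegal
(4,0): flips 3 -> legal
(5,0): no bracket -> illegal
(5,4): flips 2 -> legal
(6,1): flips 2 -> legal
(6,2): flips 1 -> legal
(6,4): no bracket -> illegal
(7,2): no bracket -> illegal
(7,3): flips 3 -> legal
(7,4): no bracket -> illegal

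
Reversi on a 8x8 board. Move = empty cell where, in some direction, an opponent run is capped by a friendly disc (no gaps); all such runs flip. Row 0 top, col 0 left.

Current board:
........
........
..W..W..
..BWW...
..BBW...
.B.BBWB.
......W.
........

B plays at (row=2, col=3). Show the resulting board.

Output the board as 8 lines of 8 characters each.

Place B at (2,3); scan 8 dirs for brackets.
Dir NW: first cell '.' (not opp) -> no flip
Dir N: first cell '.' (not opp) -> no flip
Dir NE: first cell '.' (not opp) -> no flip
Dir W: opp run (2,2), next='.' -> no flip
Dir E: first cell '.' (not opp) -> no flip
Dir SW: first cell 'B' (not opp) -> no flip
Dir S: opp run (3,3) capped by B -> flip
Dir SE: opp run (3,4), next='.' -> no flip
All flips: (3,3)

Answer: ........
........
..WB.W..
..BBW...
..BBW...
.B.BBWB.
......W.
........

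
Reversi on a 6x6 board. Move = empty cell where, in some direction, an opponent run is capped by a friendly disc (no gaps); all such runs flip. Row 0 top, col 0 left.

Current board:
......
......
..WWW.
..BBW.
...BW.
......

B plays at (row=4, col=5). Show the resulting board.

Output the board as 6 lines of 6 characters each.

Place B at (4,5); scan 8 dirs for brackets.
Dir NW: opp run (3,4) (2,3), next='.' -> no flip
Dir N: first cell '.' (not opp) -> no flip
Dir NE: edge -> no flip
Dir W: opp run (4,4) capped by B -> flip
Dir E: edge -> no flip
Dir SW: first cell '.' (not opp) -> no flip
Dir S: first cell '.' (not opp) -> no flip
Dir SE: edge -> no flip
All flips: (4,4)

Answer: ......
......
..WWW.
..BBW.
...BBB
......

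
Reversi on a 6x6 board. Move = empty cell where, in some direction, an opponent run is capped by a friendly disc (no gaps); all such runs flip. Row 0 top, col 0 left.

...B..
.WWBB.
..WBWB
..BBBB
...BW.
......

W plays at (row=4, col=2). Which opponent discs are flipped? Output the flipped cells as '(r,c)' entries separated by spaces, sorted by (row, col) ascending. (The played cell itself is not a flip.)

Dir NW: first cell '.' (not opp) -> no flip
Dir N: opp run (3,2) capped by W -> flip
Dir NE: opp run (3,3) capped by W -> flip
Dir W: first cell '.' (not opp) -> no flip
Dir E: opp run (4,3) capped by W -> flip
Dir SW: first cell '.' (not opp) -> no flip
Dir S: first cell '.' (not opp) -> no flip
Dir SE: first cell '.' (not opp) -> no flip

Answer: (3,2) (3,3) (4,3)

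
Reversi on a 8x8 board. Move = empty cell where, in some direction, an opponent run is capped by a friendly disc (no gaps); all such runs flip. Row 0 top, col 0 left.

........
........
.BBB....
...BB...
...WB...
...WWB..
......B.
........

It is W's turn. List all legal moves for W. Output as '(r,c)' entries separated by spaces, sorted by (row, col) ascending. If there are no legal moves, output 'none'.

Answer: (1,3) (2,4) (2,5) (3,5) (4,5) (5,6)

Derivation:
(1,0): no bracket -> illegal
(1,1): no bracket -> illegal
(1,2): no bracket -> illegal
(1,3): flips 2 -> legal
(1,4): no bracket -> illegal
(2,0): no bracket -> illegal
(2,4): flips 2 -> legal
(2,5): flips 1 -> legal
(3,0): no bracket -> illegal
(3,1): no bracket -> illegal
(3,2): no bracket -> illegal
(3,5): flips 1 -> legal
(4,2): no bracket -> illegal
(4,5): flips 1 -> legal
(4,6): no bracket -> illegal
(5,6): flips 1 -> legal
(5,7): no bracket -> illegal
(6,4): no bracket -> illegal
(6,5): no bracket -> illegal
(6,7): no bracket -> illegal
(7,5): no bracket -> illegal
(7,6): no bracket -> illegal
(7,7): no bracket -> illegal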